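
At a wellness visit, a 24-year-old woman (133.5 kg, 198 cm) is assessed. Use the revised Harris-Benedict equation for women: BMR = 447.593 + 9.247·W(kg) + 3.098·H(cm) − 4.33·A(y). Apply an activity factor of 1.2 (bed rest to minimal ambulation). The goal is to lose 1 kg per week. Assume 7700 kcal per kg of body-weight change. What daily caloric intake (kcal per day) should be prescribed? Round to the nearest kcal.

Harris-Benedict: BMR = 447.593 + 9.247(133.5) + 3.098(198) − 4.33(24) = 2191.5515 kcal/day.
TEE = 2191.5515 × 1.2 = 2629.8618 kcal/day.
Required daily deficit = 1 × 7700 ÷ 7 = 1100 kcal/day.
Target intake = 2629.8618 − 1100 = 1529.8618 kcal/day.

1530 kcal per day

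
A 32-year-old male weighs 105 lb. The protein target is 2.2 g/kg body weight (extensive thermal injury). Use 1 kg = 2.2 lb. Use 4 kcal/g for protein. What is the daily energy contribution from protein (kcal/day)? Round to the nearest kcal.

420 kcal/day

Weight in kg = 105 ÷ 2.2 = 47.7273 kg.
Protein = 2.2 g/kg × 47.7273 kg = 105 g/day.
Protein energy = 105 g × 4 kcal/g = 420 kcal/day.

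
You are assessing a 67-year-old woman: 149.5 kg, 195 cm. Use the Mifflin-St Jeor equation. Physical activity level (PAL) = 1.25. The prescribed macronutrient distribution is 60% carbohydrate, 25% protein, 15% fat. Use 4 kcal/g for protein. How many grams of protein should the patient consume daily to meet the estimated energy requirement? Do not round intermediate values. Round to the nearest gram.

Mifflin-St Jeor (female): BMR = 10(149.5) + 6.25(195) − 5(67) − 161 = 1495 + 1218.75 − 335 − 161 = 2217.75 kcal/day.
TEE = 2217.75 × 1.25 = 2772.1875 kcal/day.
Protein energy = 25% × 2772.1875 = 693.0469 kcal.
Protein = 693.0469 ÷ 4 kcal/g = 173.2617 g.

173 g/day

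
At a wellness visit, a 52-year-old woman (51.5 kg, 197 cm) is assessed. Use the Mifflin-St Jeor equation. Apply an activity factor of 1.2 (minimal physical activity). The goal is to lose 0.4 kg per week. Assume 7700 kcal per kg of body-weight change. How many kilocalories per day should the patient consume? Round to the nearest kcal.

Mifflin-St Jeor (female): BMR = 10(51.5) + 6.25(197) − 5(52) − 161 = 515 + 1231.25 − 260 − 161 = 1325.25 kcal/day.
TEE = 1325.25 × 1.2 = 1590.3 kcal/day.
Required daily deficit = 0.4 × 7700 ÷ 7 = 440 kcal/day.
Target intake = 1590.3 − 440 = 1150.3 kcal/day.

1150 kilocalories per day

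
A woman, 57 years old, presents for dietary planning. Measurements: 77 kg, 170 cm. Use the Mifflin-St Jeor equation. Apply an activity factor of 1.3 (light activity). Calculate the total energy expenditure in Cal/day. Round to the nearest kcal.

Mifflin-St Jeor (female): BMR = 10(77) + 6.25(170) − 5(57) − 161 = 770 + 1062.5 − 285 − 161 = 1386.5 kcal/day.
TEE = BMR × activity factor = 1386.5 × 1.3 = 1802.45 kcal/day.

1802 Cal/day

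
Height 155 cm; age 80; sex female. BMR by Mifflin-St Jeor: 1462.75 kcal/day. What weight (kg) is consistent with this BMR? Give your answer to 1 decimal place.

1462.75 = 10·W + 6.25(155) − 5(80) − 161
10·W = 1462.75 − 407.75 = 1055, so W = 105.5 kg.

105.5 kg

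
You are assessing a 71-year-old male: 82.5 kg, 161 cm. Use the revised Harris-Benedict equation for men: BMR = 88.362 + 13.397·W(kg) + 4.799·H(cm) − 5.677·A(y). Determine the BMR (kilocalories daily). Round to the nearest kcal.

1563 kilocalories daily

Harris-Benedict: BMR = 88.362 + 13.397(82.5) + 4.799(161) − 5.677(71) = 1563.1865 kcal/day.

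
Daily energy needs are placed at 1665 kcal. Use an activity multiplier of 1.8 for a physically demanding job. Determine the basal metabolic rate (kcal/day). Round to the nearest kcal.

925 kcal/day

BMR = TEE ÷ activity factor = 1665 ÷ 1.8 = 925 kcal/day.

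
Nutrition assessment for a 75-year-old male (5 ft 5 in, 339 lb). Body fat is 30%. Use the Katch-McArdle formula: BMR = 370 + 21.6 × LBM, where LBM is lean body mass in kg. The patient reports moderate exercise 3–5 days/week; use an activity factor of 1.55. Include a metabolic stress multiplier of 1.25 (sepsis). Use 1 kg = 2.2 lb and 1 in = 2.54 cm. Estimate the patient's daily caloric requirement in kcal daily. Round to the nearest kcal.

Convert to metric: weight = 339 ÷ 2.2 = 154.0909 kg; height = (5×12 + 5) × 2.54 = 65 × 2.54 = 165.1 cm.
LBM = 154.0909 × (1 − 0.3) = 107.8636 kg. Katch-McArdle: BMR = 370 + 21.6 × 107.8636 = 2699.8545 kcal/day.
TEE = BMR × activity factor = 2699.8545 × 1.55 = 4184.7745 kcal/day.
Apply stress factor: 4184.7745 × 1.25 = 5230.9682 kcal/day.

5231 kcal daily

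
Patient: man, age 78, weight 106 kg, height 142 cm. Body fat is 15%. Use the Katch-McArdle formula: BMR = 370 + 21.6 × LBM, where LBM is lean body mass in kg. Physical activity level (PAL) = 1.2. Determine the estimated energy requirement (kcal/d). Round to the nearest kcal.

2779 kcal/d

LBM = 106 × (1 − 0.15) = 90.1 kg. Katch-McArdle: BMR = 370 + 21.6 × 90.1 = 2316.16 kcal/day.
TEE = BMR × activity factor = 2316.16 × 1.2 = 2779.392 kcal/day.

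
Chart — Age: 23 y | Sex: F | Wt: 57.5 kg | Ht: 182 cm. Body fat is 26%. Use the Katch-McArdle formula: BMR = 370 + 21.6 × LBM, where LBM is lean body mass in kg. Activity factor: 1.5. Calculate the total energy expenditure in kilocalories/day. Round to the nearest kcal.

1934 kilocalories/day

LBM = 57.5 × (1 − 0.26) = 42.55 kg. Katch-McArdle: BMR = 370 + 21.6 × 42.55 = 1289.08 kcal/day.
TEE = BMR × activity factor = 1289.08 × 1.5 = 1933.62 kcal/day.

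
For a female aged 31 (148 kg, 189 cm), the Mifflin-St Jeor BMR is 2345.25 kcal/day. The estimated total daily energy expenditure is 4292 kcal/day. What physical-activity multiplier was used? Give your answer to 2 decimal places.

1.83

Activity factor = TEE ÷ BMR = 4292 ÷ 2345.25 = 1.83.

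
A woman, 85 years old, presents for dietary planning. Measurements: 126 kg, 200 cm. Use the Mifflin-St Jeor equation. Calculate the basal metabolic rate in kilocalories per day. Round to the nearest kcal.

1924 kilocalories per day

Mifflin-St Jeor (female): BMR = 10(126) + 6.25(200) − 5(85) − 161 = 1260 + 1250 − 425 − 161 = 1924 kcal/day.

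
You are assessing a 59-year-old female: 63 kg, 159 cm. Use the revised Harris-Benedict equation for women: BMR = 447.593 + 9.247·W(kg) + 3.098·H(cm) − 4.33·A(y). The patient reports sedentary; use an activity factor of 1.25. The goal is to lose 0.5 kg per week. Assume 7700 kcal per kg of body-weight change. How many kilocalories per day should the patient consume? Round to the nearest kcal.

Harris-Benedict: BMR = 447.593 + 9.247(63) + 3.098(159) − 4.33(59) = 1267.266 kcal/day.
TEE = 1267.266 × 1.25 = 1584.0825 kcal/day.
Required daily deficit = 0.5 × 7700 ÷ 7 = 550 kcal/day.
Target intake = 1584.0825 − 550 = 1034.0825 kcal/day.

1034 kilocalories per day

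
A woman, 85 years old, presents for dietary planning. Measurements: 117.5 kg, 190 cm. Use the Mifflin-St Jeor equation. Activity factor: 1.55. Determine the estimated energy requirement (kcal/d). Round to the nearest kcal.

2754 kcal/d

Mifflin-St Jeor (female): BMR = 10(117.5) + 6.25(190) − 5(85) − 161 = 1175 + 1187.5 − 425 − 161 = 1776.5 kcal/day.
TEE = BMR × activity factor = 1776.5 × 1.55 = 2753.575 kcal/day.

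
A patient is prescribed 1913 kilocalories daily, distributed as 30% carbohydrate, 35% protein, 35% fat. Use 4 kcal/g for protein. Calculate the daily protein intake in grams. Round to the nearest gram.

Protein energy = 35% × 1913 = 669.55 kcal.
At 4 kcal/g: 669.55 ÷ 4 = 167.3875 g.

167 g/day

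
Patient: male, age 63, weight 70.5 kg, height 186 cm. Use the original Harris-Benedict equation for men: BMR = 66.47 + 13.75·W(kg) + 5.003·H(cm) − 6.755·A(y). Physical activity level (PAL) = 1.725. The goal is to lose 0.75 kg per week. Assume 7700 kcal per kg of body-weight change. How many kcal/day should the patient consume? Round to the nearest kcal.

Harris-Benedict: BMR = 66.47 + 13.75(70.5) + 5.003(186) − 6.755(63) = 1540.838 kcal/day.
TEE = 1540.838 × 1.725 = 2657.9456 kcal/day.
Required daily deficit = 0.75 × 7700 ÷ 7 = 825 kcal/day.
Target intake = 2657.9456 − 825 = 1832.9456 kcal/day.

1833 kcal/day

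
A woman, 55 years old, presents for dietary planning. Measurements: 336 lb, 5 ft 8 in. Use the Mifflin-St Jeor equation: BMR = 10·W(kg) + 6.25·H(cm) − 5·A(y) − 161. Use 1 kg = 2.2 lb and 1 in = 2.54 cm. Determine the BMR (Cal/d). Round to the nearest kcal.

2171 Cal/d

Convert to metric: weight = 336 ÷ 2.2 = 152.7273 kg; height = (5×12 + 8) × 2.54 = 68 × 2.54 = 172.72 cm.
Mifflin-St Jeor (female): BMR = 10(152.7273) + 6.25(172.72) − 5(55) − 161 = 1527.2727 + 1079.5 − 275 − 161 = 2170.7727 kcal/day.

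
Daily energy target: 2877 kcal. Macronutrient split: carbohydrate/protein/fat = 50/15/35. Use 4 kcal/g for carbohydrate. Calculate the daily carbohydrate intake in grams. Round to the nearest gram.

360 g/day

Carbohydrate energy = 50% × 2877 = 1438.5 kcal.
At 4 kcal/g: 1438.5 ÷ 4 = 359.625 g.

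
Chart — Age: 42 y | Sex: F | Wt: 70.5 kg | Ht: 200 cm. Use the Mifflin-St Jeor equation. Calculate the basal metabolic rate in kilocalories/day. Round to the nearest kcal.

1584 kilocalories/day

Mifflin-St Jeor (female): BMR = 10(70.5) + 6.25(200) − 5(42) − 161 = 705 + 1250 − 210 − 161 = 1584 kcal/day.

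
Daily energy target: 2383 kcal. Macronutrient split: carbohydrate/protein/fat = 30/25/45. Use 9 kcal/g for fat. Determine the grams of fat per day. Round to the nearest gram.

Fat energy = 45% × 2383 = 1072.35 kcal.
At 9 kcal/g: 1072.35 ÷ 9 = 119.15 g.

119 g/day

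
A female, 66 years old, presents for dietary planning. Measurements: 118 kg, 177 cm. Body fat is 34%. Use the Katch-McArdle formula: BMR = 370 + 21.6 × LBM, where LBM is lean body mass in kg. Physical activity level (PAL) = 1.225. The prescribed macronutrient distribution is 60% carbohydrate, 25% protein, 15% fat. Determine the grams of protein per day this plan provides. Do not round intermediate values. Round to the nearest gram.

157 g/day

LBM = 118 × (1 − 0.34) = 77.88 kg. Katch-McArdle: BMR = 370 + 21.6 × 77.88 = 2052.208 kcal/day.
TEE = 2052.208 × 1.225 = 2513.9548 kcal/day.
Protein energy = 25% × 2513.9548 = 628.4887 kcal.
Protein = 628.4887 ÷ 4 kcal/g = 157.1222 g.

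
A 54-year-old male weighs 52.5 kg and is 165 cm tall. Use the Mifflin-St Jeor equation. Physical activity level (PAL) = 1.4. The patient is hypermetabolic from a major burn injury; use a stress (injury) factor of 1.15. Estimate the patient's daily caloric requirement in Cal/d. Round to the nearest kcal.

Mifflin-St Jeor (male): BMR = 10(52.5) + 6.25(165) − 5(54) + 5 = 525 + 1031.25 − 270 + 5 = 1291.25 kcal/day.
TEE = BMR × activity factor = 1291.25 × 1.4 = 1807.75 kcal/day.
Apply stress factor: 1807.75 × 1.15 = 2078.9125 kcal/day.

2079 Cal/d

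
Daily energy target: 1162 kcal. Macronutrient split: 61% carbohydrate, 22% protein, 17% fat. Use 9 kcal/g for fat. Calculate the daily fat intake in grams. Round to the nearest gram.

22 g/day

Fat energy = 17% × 1162 = 197.54 kcal.
At 9 kcal/g: 197.54 ÷ 9 = 21.9489 g.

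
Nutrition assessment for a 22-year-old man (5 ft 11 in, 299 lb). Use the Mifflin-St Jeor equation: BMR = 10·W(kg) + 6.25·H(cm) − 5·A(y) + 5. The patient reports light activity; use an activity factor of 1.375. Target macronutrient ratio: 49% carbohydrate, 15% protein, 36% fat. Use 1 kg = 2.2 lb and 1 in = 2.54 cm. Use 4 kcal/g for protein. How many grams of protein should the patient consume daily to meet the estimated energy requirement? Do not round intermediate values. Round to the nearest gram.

123 g/day

Convert to metric: weight = 299 ÷ 2.2 = 135.9091 kg; height = (5×12 + 11) × 2.54 = 71 × 2.54 = 180.34 cm.
Mifflin-St Jeor (male): BMR = 10(135.9091) + 6.25(180.34) − 5(22) + 5 = 1359.0909 + 1127.125 − 110 + 5 = 2381.2159 kcal/day.
TEE = 2381.2159 × 1.375 = 3274.1719 kcal/day.
Protein energy = 15% × 3274.1719 = 491.1258 kcal.
Protein = 491.1258 ÷ 4 kcal/g = 122.7814 g.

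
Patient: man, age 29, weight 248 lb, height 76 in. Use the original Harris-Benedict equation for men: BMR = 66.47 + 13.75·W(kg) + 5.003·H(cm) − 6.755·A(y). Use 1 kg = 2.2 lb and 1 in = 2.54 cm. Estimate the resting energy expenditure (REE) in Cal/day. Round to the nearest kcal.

2386 Cal/day

Convert to metric: weight = 248 ÷ 2.2 = 112.7273 kg; height = 76 × 2.54 = 193.04 cm.
Harris-Benedict: BMR = 66.47 + 13.75(112.7273) + 5.003(193.04) − 6.755(29) = 2386.3541 kcal/day.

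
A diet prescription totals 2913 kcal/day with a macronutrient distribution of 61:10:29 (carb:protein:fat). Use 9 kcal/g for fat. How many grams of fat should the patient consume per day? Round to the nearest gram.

Fat energy = 29% × 2913 = 844.77 kcal.
At 9 kcal/g: 844.77 ÷ 9 = 93.8633 g.

94 g/day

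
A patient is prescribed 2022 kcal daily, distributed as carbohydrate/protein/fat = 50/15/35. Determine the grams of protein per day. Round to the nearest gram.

Protein energy = 15% × 2022 = 303.3 kcal.
At 4 kcal/g: 303.3 ÷ 4 = 75.825 g.

76 g/day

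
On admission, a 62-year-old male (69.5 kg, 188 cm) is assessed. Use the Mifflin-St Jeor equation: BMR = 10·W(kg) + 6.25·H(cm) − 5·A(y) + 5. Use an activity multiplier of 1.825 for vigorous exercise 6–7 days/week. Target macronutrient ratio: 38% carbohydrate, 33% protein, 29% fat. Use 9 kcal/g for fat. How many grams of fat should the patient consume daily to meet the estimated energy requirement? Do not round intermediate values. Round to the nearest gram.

92 g/day

Mifflin-St Jeor (male): BMR = 10(69.5) + 6.25(188) − 5(62) + 5 = 695 + 1175 − 310 + 5 = 1565 kcal/day.
TEE = 1565 × 1.825 = 2856.125 kcal/day.
Fat energy = 29% × 2856.125 = 828.2763 kcal.
Fat = 828.2763 ÷ 9 kcal/g = 92.0307 g.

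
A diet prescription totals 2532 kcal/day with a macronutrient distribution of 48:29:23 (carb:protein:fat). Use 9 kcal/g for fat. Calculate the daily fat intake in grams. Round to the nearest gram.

Fat energy = 23% × 2532 = 582.36 kcal.
At 9 kcal/g: 582.36 ÷ 9 = 64.7067 g.

65 g/day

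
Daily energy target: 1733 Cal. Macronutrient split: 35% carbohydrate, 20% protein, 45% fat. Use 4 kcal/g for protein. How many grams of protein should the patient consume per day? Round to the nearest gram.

87 g/day

Protein energy = 20% × 1733 = 346.6 kcal.
At 4 kcal/g: 346.6 ÷ 4 = 86.65 g.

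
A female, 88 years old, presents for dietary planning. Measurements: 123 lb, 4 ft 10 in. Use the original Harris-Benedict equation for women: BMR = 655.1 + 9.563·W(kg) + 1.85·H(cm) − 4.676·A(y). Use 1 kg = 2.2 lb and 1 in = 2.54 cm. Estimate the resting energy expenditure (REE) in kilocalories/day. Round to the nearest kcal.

1051 kilocalories/day

Convert to metric: weight = 123 ÷ 2.2 = 55.9091 kg; height = (4×12 + 10) × 2.54 = 58 × 2.54 = 147.32 cm.
Harris-Benedict: BMR = 655.1 + 9.563(55.9091) + 1.85(147.32) − 4.676(88) = 1050.8126 kcal/day.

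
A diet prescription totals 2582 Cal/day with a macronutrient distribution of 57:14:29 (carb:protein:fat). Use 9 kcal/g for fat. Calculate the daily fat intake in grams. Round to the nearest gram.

Fat energy = 29% × 2582 = 748.78 kcal.
At 9 kcal/g: 748.78 ÷ 9 = 83.1978 g.

83 g/day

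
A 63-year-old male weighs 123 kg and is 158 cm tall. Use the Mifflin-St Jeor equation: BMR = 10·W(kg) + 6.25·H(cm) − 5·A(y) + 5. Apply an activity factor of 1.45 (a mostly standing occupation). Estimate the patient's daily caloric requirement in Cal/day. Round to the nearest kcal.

2766 Cal/day

Mifflin-St Jeor (male): BMR = 10(123) + 6.25(158) − 5(63) + 5 = 1230 + 987.5 − 315 + 5 = 1907.5 kcal/day.
TEE = BMR × activity factor = 1907.5 × 1.45 = 2765.875 kcal/day.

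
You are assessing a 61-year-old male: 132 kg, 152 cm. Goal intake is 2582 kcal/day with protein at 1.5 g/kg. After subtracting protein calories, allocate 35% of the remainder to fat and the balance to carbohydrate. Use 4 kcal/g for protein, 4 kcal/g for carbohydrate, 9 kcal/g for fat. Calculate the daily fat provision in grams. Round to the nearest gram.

70 g/day

Protein = 1.5 × 132 = 198 g → 198 × 4 = 792 kcal.
Non-protein calories = 2582 − 792 = 1790 kcal.
Fat: 35% × 1790 = 626.5 kcal; carbohydrate: 1163.5 kcal.
Fat: 626.5 kcal ÷ 9 kcal/g = 69.6111 g.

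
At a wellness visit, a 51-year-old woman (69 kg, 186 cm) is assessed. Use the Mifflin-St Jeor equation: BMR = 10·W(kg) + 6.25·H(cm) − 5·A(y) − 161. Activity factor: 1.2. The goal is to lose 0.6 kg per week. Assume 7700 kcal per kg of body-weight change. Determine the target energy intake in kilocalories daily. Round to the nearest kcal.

1064 kilocalories daily

Mifflin-St Jeor (female): BMR = 10(69) + 6.25(186) − 5(51) − 161 = 690 + 1162.5 − 255 − 161 = 1436.5 kcal/day.
TEE = 1436.5 × 1.2 = 1723.8 kcal/day.
Required daily deficit = 0.6 × 7700 ÷ 7 = 660 kcal/day.
Target intake = 1723.8 − 660 = 1063.8 kcal/day.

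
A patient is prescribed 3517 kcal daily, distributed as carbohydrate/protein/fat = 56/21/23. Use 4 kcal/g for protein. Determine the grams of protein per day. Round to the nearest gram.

Protein energy = 21% × 3517 = 738.57 kcal.
At 4 kcal/g: 738.57 ÷ 4 = 184.6425 g.

185 g/day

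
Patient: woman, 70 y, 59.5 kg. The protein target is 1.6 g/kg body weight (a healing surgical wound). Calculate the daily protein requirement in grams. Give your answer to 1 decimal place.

95.2 g/day

Protein = 1.6 g/kg × 59.5 kg = 95.2 g/day.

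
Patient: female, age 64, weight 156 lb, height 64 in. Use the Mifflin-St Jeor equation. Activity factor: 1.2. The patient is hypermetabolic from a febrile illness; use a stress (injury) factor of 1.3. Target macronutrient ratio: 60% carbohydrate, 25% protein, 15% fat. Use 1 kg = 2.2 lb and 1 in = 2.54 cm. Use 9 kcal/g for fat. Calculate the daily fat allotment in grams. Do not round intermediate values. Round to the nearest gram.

32 g/day

Convert to metric: weight = 156 ÷ 2.2 = 70.9091 kg; height = 64 × 2.54 = 162.56 cm.
Mifflin-St Jeor (female): BMR = 10(70.9091) + 6.25(162.56) − 5(64) − 161 = 709.0909 + 1016 − 320 − 161 = 1244.0909 kcal/day.
TEE = 1244.0909 × 1.2 = 1492.9091 kcal/day.
With stress factor 1.3: 1492.9091 × 1.3 = 1940.7818 kcal/day.
Fat energy = 15% × 1940.7818 = 291.1173 kcal.
Fat = 291.1173 ÷ 9 kcal/g = 32.3464 g.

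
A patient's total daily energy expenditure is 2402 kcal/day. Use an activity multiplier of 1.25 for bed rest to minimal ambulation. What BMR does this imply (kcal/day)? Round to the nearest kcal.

BMR = TEE ÷ activity factor = 2402 ÷ 1.25 = 1921.6 kcal/day.

1922 kcal/day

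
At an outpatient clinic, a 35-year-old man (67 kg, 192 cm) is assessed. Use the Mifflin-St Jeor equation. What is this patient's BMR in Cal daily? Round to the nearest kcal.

1700 Cal daily

Mifflin-St Jeor (male): BMR = 10(67) + 6.25(192) − 5(35) + 5 = 670 + 1200 − 175 + 5 = 1700 kcal/day.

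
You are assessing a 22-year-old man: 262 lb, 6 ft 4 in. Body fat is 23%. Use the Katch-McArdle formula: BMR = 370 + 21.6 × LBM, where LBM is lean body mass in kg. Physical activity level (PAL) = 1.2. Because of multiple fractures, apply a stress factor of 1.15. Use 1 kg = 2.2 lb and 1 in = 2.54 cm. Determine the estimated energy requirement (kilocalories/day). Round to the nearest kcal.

3244 kilocalories/day

Convert to metric: weight = 262 ÷ 2.2 = 119.0909 kg; height = (6×12 + 4) × 2.54 = 76 × 2.54 = 193.04 cm.
LBM = 119.0909 × (1 − 0.23) = 91.7 kg. Katch-McArdle: BMR = 370 + 21.6 × 91.7 = 2350.72 kcal/day.
TEE = BMR × activity factor = 2350.72 × 1.2 = 2820.864 kcal/day.
Apply stress factor: 2820.864 × 1.15 = 3243.9936 kcal/day.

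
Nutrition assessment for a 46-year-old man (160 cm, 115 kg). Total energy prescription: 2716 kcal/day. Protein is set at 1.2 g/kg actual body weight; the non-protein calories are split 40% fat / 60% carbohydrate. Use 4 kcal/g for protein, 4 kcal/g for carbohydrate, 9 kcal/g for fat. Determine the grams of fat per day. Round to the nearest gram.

Protein = 1.2 × 115 = 138 g → 138 × 4 = 552 kcal.
Non-protein calories = 2716 − 552 = 2164 kcal.
Fat: 40% × 2164 = 865.6 kcal; carbohydrate: 1298.4 kcal.
Fat: 865.6 kcal ÷ 9 kcal/g = 96.1778 g.

96 g/day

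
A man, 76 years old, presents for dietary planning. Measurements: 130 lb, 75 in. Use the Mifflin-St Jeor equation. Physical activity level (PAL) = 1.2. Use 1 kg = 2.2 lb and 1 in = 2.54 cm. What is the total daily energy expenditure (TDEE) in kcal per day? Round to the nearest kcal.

Convert to metric: weight = 130 ÷ 2.2 = 59.0909 kg; height = 75 × 2.54 = 190.5 cm.
Mifflin-St Jeor (male): BMR = 10(59.0909) + 6.25(190.5) − 5(76) + 5 = 590.9091 + 1190.625 − 380 + 5 = 1406.5341 kcal/day.
TEE = BMR × activity factor = 1406.5341 × 1.2 = 1687.8409 kcal/day.

1688 kcal per day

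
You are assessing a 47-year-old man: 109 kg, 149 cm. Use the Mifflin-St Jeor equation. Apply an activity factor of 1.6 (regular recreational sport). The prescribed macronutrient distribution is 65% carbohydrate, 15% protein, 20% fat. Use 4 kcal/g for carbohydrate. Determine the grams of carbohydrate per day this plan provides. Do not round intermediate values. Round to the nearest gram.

466 g/day

Mifflin-St Jeor (male): BMR = 10(109) + 6.25(149) − 5(47) + 5 = 1090 + 931.25 − 235 + 5 = 1791.25 kcal/day.
TEE = 1791.25 × 1.6 = 2866 kcal/day.
Carbohydrate energy = 65% × 2866 = 1862.9 kcal.
Carbohydrate = 1862.9 ÷ 4 kcal/g = 465.725 g.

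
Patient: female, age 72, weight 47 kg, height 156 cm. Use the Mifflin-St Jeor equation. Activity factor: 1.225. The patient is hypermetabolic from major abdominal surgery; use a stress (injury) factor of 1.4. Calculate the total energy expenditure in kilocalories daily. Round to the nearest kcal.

Mifflin-St Jeor (female): BMR = 10(47) + 6.25(156) − 5(72) − 161 = 470 + 975 − 360 − 161 = 924 kcal/day.
TEE = BMR × activity factor = 924 × 1.225 = 1131.9 kcal/day.
Apply stress factor: 1131.9 × 1.4 = 1584.66 kcal/day.

1585 kilocalories daily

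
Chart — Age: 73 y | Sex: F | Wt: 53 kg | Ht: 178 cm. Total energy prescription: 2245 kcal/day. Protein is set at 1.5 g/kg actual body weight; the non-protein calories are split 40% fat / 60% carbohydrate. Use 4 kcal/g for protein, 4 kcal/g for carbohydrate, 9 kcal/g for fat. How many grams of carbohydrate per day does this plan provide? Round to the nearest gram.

289 g/day

Protein = 1.5 × 53 = 79.5 g → 79.5 × 4 = 318 kcal.
Non-protein calories = 2245 − 318 = 1927 kcal.
Fat: 40% × 1927 = 770.8 kcal; carbohydrate: 1156.2 kcal.
Carbohydrate: 1156.2 kcal ÷ 4 kcal/g = 289.05 g.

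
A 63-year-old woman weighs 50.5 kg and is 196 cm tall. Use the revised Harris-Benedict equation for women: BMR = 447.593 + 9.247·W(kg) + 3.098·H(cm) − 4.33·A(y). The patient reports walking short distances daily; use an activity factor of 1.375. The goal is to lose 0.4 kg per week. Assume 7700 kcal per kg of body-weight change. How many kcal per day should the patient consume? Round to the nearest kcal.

Harris-Benedict: BMR = 447.593 + 9.247(50.5) + 3.098(196) − 4.33(63) = 1248.9845 kcal/day.
TEE = 1248.9845 × 1.375 = 1717.3537 kcal/day.
Required daily deficit = 0.4 × 7700 ÷ 7 = 440 kcal/day.
Target intake = 1717.3537 − 440 = 1277.3537 kcal/day.

1277 kcal per day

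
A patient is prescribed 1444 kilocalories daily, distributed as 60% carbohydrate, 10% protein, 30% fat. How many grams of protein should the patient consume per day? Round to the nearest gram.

Protein energy = 10% × 1444 = 144.4 kcal.
At 4 kcal/g: 144.4 ÷ 4 = 36.1 g.

36 g/day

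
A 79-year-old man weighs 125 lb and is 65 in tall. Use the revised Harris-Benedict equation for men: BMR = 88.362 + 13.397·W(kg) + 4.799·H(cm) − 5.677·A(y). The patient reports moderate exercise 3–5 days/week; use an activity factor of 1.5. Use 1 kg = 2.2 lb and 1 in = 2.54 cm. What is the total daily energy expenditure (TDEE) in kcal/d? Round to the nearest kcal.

1790 kcal/d

Convert to metric: weight = 125 ÷ 2.2 = 56.8182 kg; height = 65 × 2.54 = 165.1 cm.
Harris-Benedict: BMR = 88.362 + 13.397(56.8182) + 4.799(165.1) − 5.677(79) = 1193.3871 kcal/day.
TEE = BMR × activity factor = 1193.3871 × 1.5 = 1790.0806 kcal/day.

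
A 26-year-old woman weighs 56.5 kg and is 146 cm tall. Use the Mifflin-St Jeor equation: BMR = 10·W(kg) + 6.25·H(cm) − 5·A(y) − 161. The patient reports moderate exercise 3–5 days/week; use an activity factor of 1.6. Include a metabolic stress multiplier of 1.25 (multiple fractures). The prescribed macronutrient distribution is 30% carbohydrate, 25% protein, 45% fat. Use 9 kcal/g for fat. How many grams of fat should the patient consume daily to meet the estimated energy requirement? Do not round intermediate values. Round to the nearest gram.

Mifflin-St Jeor (female): BMR = 10(56.5) + 6.25(146) − 5(26) − 161 = 565 + 912.5 − 130 − 161 = 1186.5 kcal/day.
TEE = 1186.5 × 1.6 = 1898.4 kcal/day.
With stress factor 1.25: 1898.4 × 1.25 = 2373 kcal/day.
Fat energy = 45% × 2373 = 1067.85 kcal.
Fat = 1067.85 ÷ 9 kcal/g = 118.65 g.

119 g/day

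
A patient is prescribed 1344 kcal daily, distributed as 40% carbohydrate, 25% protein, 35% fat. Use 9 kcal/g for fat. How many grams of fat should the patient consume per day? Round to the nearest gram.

Fat energy = 35% × 1344 = 470.4 kcal.
At 9 kcal/g: 470.4 ÷ 9 = 52.2667 g.

52 g/day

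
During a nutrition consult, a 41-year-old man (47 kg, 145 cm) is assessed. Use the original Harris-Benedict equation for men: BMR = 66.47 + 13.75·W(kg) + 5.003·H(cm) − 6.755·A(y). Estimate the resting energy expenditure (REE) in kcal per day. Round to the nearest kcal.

1161 kcal per day

Harris-Benedict: BMR = 66.47 + 13.75(47) + 5.003(145) − 6.755(41) = 1161.2 kcal/day.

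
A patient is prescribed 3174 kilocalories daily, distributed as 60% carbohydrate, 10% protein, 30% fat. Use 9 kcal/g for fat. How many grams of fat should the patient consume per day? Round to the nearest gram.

Fat energy = 30% × 3174 = 952.2 kcal.
At 9 kcal/g: 952.2 ÷ 9 = 105.8 g.

106 g/day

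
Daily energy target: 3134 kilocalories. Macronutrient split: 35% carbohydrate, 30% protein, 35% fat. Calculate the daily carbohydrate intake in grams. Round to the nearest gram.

Carbohydrate energy = 35% × 3134 = 1096.9 kcal.
At 4 kcal/g: 1096.9 ÷ 4 = 274.225 g.

274 g/day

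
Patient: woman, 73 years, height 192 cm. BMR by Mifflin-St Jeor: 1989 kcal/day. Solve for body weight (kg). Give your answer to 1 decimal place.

1989 = 10·W + 6.25(192) − 5(73) − 161
10·W = 1989 − 674 = 1315, so W = 131.5 kg.

131.5 kg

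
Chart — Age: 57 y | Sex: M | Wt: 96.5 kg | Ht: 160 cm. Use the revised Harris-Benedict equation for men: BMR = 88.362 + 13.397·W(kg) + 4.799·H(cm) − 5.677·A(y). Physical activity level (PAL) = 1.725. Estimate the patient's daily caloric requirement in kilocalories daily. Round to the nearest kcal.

Harris-Benedict: BMR = 88.362 + 13.397(96.5) + 4.799(160) − 5.677(57) = 1825.4235 kcal/day.
TEE = BMR × activity factor = 1825.4235 × 1.725 = 3148.8555 kcal/day.

3149 kilocalories daily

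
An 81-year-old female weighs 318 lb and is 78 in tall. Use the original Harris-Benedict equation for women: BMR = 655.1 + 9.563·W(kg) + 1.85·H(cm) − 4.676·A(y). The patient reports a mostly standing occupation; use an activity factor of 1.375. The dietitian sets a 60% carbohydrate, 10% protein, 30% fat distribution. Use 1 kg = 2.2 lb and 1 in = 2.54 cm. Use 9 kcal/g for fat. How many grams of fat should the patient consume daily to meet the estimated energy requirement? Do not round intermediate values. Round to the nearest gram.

Convert to metric: weight = 318 ÷ 2.2 = 144.5455 kg; height = 78 × 2.54 = 198.12 cm.
Harris-Benedict: BMR = 655.1 + 9.563(144.5455) + 1.85(198.12) − 4.676(81) = 2025.1542 kcal/day.
TEE = 2025.1542 × 1.375 = 2784.587 kcal/day.
Fat energy = 30% × 2784.587 = 835.3761 kcal.
Fat = 835.3761 ÷ 9 kcal/g = 92.8196 g.

93 g/day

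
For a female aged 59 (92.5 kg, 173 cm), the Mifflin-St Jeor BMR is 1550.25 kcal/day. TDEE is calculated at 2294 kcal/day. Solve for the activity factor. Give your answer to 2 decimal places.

Activity factor = TEE ÷ BMR = 2294 ÷ 1550.25 = 1.48.

1.48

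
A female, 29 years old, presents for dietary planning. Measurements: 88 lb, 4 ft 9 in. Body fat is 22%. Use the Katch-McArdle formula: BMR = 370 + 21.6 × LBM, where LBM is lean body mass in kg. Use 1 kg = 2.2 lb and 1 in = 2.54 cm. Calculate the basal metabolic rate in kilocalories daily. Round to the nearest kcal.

Convert to metric: weight = 88 ÷ 2.2 = 40 kg; height = (4×12 + 9) × 2.54 = 57 × 2.54 = 144.78 cm.
LBM = 40 × (1 − 0.22) = 31.2 kg. Katch-McArdle: BMR = 370 + 21.6 × 31.2 = 1043.92 kcal/day.

1044 kilocalories daily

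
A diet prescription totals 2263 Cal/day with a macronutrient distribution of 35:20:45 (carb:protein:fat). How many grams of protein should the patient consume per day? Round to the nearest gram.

113 g/day

Protein energy = 20% × 2263 = 452.6 kcal.
At 4 kcal/g: 452.6 ÷ 4 = 113.15 g.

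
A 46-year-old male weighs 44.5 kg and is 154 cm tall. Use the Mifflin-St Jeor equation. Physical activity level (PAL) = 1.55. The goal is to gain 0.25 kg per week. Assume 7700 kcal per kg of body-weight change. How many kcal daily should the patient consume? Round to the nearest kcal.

Mifflin-St Jeor (male): BMR = 10(44.5) + 6.25(154) − 5(46) + 5 = 445 + 962.5 − 230 + 5 = 1182.5 kcal/day.
TEE = 1182.5 × 1.55 = 1832.875 kcal/day.
Required daily surplus = 0.25 × 7700 ÷ 7 = 275 kcal/day.
Target intake = 1832.875 + 275 = 2107.875 kcal/day.

2108 kcal daily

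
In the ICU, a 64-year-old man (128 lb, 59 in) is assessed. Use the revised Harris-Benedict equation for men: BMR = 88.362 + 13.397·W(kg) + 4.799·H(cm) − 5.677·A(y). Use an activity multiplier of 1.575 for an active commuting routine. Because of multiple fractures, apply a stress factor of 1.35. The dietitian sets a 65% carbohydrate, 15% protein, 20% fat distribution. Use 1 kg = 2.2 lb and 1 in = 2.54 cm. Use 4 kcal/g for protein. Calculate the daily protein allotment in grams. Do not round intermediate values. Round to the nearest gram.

Convert to metric: weight = 128 ÷ 2.2 = 58.1818 kg; height = 59 × 2.54 = 149.86 cm.
Harris-Benedict: BMR = 88.362 + 13.397(58.1818) + 4.799(149.86) − 5.677(64) = 1223.674 kcal/day.
TEE = 1223.674 × 1.575 = 1927.2865 kcal/day.
With stress factor 1.35: 1927.2865 × 1.35 = 2601.8368 kcal/day.
Protein energy = 15% × 2601.8368 = 390.2755 kcal.
Protein = 390.2755 ÷ 4 kcal/g = 97.5689 g.

98 g/day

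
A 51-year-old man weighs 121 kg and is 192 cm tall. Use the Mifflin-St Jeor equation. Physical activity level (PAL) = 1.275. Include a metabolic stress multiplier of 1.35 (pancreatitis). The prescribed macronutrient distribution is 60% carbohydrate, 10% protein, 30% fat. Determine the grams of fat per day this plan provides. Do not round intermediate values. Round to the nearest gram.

124 g/day

Mifflin-St Jeor (male): BMR = 10(121) + 6.25(192) − 5(51) + 5 = 1210 + 1200 − 255 + 5 = 2160 kcal/day.
TEE = 2160 × 1.275 = 2754 kcal/day.
With stress factor 1.35: 2754 × 1.35 = 3717.9 kcal/day.
Fat energy = 30% × 3717.9 = 1115.37 kcal.
Fat = 1115.37 ÷ 9 kcal/g = 123.93 g.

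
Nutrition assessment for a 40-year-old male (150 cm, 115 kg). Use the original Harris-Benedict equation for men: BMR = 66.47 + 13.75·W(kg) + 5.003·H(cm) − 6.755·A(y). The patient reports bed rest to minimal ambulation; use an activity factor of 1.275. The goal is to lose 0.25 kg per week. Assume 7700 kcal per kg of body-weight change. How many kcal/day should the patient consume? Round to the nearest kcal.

Harris-Benedict: BMR = 66.47 + 13.75(115) + 5.003(150) − 6.755(40) = 2127.97 kcal/day.
TEE = 2127.97 × 1.275 = 2713.1618 kcal/day.
Required daily deficit = 0.25 × 7700 ÷ 7 = 275 kcal/day.
Target intake = 2713.1618 − 275 = 2438.1618 kcal/day.

2438 kcal/day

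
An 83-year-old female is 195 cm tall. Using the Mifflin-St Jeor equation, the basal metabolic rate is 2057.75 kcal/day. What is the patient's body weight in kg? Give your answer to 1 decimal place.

2057.75 = 10·W + 6.25(195) − 5(83) − 161
10·W = 2057.75 − 642.75 = 1415, so W = 141.5 kg.

141.5 kg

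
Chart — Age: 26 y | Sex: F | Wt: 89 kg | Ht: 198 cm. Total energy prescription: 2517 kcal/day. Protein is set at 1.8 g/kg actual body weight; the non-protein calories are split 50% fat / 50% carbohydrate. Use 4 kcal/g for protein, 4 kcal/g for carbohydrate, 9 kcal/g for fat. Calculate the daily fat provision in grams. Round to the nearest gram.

104 g/day

Protein = 1.8 × 89 = 160.2 g → 160.2 × 4 = 640.8 kcal.
Non-protein calories = 2517 − 640.8 = 1876.2 kcal.
Fat: 50% × 1876.2 = 938.1 kcal; carbohydrate: 938.1 kcal.
Fat: 938.1 kcal ÷ 9 kcal/g = 104.2333 g.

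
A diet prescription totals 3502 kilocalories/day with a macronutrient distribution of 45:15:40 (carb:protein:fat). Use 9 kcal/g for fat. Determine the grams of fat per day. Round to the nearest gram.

Fat energy = 40% × 3502 = 1400.8 kcal.
At 9 kcal/g: 1400.8 ÷ 9 = 155.6444 g.

156 g/day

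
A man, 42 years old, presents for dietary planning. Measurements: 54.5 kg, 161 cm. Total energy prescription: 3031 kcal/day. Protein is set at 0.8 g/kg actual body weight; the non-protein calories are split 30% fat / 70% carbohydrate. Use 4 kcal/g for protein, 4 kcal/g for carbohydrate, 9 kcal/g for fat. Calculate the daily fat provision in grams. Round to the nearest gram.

95 g/day

Protein = 0.8 × 54.5 = 43.6 g → 43.6 × 4 = 174.4 kcal.
Non-protein calories = 3031 − 174.4 = 2856.6 kcal.
Fat: 30% × 2856.6 = 856.98 kcal; carbohydrate: 1999.62 kcal.
Fat: 856.98 kcal ÷ 9 kcal/g = 95.22 g.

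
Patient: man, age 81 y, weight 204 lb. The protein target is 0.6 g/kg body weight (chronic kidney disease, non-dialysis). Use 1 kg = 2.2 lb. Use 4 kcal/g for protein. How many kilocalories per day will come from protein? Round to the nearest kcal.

223 kcal/day

Weight in kg = 204 ÷ 2.2 = 92.7273 kg.
Protein = 0.6 g/kg × 92.7273 kg = 55.6364 g/day.
Protein energy = 55.6364 g × 4 kcal/g = 222.5455 kcal/day.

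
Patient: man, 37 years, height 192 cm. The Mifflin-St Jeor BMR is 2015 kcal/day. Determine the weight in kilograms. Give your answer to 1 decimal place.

99.5 kg

2015 = 10·W + 6.25(192) − 5(37) + 5
10·W = 2015 − 1020 = 995, so W = 99.5 kg.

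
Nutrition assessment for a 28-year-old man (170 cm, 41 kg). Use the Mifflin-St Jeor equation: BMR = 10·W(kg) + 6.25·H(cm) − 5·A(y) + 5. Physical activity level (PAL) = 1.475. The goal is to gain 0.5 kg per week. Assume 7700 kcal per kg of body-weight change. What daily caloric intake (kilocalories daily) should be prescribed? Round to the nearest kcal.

2523 kilocalories daily

Mifflin-St Jeor (male): BMR = 10(41) + 6.25(170) − 5(28) + 5 = 410 + 1062.5 − 140 + 5 = 1337.5 kcal/day.
TEE = 1337.5 × 1.475 = 1972.8125 kcal/day.
Required daily surplus = 0.5 × 7700 ÷ 7 = 550 kcal/day.
Target intake = 1972.8125 + 550 = 2522.8125 kcal/day.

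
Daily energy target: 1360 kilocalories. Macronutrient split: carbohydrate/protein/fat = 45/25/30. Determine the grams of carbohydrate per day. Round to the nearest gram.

Carbohydrate energy = 45% × 1360 = 612 kcal.
At 4 kcal/g: 612 ÷ 4 = 153 g.

153 g/day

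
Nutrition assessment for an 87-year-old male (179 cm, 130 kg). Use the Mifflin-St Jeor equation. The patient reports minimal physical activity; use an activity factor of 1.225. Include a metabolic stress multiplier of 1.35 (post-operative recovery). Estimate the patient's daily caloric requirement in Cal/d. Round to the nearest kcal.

Mifflin-St Jeor (male): BMR = 10(130) + 6.25(179) − 5(87) + 5 = 1300 + 1118.75 − 435 + 5 = 1988.75 kcal/day.
TEE = BMR × activity factor = 1988.75 × 1.225 = 2436.2188 kcal/day.
Apply stress factor: 2436.2188 × 1.35 = 3288.8953 kcal/day.

3289 Cal/d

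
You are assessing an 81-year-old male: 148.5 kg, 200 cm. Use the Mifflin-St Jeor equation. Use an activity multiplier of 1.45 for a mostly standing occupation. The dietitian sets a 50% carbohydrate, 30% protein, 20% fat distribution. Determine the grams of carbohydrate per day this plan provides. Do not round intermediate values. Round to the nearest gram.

Mifflin-St Jeor (male): BMR = 10(148.5) + 6.25(200) − 5(81) + 5 = 1485 + 1250 − 405 + 5 = 2335 kcal/day.
TEE = 2335 × 1.45 = 3385.75 kcal/day.
Carbohydrate energy = 50% × 3385.75 = 1692.875 kcal.
Carbohydrate = 1692.875 ÷ 4 kcal/g = 423.2188 g.

423 g/day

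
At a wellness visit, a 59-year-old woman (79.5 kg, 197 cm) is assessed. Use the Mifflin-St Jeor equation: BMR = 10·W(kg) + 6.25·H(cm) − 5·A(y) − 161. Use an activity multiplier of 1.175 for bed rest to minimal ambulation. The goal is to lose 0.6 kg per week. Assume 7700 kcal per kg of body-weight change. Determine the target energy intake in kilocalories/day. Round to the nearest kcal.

Mifflin-St Jeor (female): BMR = 10(79.5) + 6.25(197) − 5(59) − 161 = 795 + 1231.25 − 295 − 161 = 1570.25 kcal/day.
TEE = 1570.25 × 1.175 = 1845.0438 kcal/day.
Required daily deficit = 0.6 × 7700 ÷ 7 = 660 kcal/day.
Target intake = 1845.0438 − 660 = 1185.0438 kcal/day.

1185 kilocalories/day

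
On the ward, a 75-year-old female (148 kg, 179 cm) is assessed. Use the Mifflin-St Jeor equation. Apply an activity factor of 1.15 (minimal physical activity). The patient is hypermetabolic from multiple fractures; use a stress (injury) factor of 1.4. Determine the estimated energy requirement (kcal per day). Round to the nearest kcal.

3321 kcal per day

Mifflin-St Jeor (female): BMR = 10(148) + 6.25(179) − 5(75) − 161 = 1480 + 1118.75 − 375 − 161 = 2062.75 kcal/day.
TEE = BMR × activity factor = 2062.75 × 1.15 = 2372.1625 kcal/day.
Apply stress factor: 2372.1625 × 1.4 = 3321.0275 kcal/day.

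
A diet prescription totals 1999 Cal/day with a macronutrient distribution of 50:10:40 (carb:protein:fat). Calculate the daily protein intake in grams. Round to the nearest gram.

50 g/day

Protein energy = 10% × 1999 = 199.9 kcal.
At 4 kcal/g: 199.9 ÷ 4 = 49.975 g.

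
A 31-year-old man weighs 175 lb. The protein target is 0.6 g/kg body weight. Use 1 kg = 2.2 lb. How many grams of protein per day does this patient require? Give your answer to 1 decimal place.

Weight in kg = 175 ÷ 2.2 = 79.5455 kg.
Protein = 0.6 g/kg × 79.5455 kg = 47.7273 g/day.

47.7 g/day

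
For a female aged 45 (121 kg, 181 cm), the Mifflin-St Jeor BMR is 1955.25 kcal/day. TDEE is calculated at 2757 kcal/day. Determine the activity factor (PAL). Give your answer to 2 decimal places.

1.41

Activity factor = TEE ÷ BMR = 2757 ÷ 1955.25 = 1.41.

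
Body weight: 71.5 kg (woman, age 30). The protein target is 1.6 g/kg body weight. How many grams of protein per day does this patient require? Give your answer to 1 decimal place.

114.4 g/day

Protein = 1.6 g/kg × 71.5 kg = 114.4 g/day.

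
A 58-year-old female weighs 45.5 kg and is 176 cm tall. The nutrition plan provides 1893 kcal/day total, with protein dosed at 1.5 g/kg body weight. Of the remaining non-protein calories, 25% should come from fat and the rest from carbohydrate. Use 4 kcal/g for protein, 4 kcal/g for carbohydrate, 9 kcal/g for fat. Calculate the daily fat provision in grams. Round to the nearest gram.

45 g/day

Protein = 1.5 × 45.5 = 68.25 g → 68.25 × 4 = 273 kcal.
Non-protein calories = 1893 − 273 = 1620 kcal.
Fat: 25% × 1620 = 405 kcal; carbohydrate: 1215 kcal.
Fat: 405 kcal ÷ 9 kcal/g = 45 g.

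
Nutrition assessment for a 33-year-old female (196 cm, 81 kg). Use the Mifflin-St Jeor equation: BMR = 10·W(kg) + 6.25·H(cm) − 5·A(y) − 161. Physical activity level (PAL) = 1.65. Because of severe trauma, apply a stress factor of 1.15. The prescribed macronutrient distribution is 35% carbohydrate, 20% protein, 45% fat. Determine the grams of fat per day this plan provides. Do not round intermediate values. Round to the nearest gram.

162 g/day

Mifflin-St Jeor (female): BMR = 10(81) + 6.25(196) − 5(33) − 161 = 810 + 1225 − 165 − 161 = 1709 kcal/day.
TEE = 1709 × 1.65 = 2819.85 kcal/day.
With stress factor 1.15: 2819.85 × 1.15 = 3242.8275 kcal/day.
Fat energy = 45% × 3242.8275 = 1459.2724 kcal.
Fat = 1459.2724 ÷ 9 kcal/g = 162.1414 g.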